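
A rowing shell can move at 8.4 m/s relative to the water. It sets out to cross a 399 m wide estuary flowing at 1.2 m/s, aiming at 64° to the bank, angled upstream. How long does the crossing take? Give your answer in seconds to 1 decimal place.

52.8 s

The component of the rowing shell's velocity perpendicular to the bank is 8.4 × sin 64° = 7.550 m/s.
Only the cross-stream component determines the crossing time; the current contributes nothing perpendicular to the bank.
Time = 399 / 7.550 = 52.849 s.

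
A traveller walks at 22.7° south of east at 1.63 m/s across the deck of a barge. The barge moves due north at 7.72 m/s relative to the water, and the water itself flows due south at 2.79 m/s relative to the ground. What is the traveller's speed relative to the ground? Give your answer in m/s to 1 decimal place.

4.6 m/s

In east/north components (m/s): traveller relative to barge = (1.504, -0.629); barge relative to water = (0.000, 7.720); water relative to ground = (0.000, -2.790).
Sum = (1.504, 4.301) m/s.
Speed = |(1.504, 4.301)| = 4.556 m/s.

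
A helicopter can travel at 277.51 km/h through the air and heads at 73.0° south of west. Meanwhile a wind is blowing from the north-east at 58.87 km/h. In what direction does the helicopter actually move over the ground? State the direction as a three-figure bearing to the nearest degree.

202°

Taking east as x and north as y: velocity relative to the air = (-81.136, -265.384) km/h; the air relative to ground = (-41.627, -41.627) km/h.
Velocity relative to ground = (-81.136, -265.384) + (-41.627, -41.627) = (-122.763, -307.012) km/h.
Bearing = atan2(-122.76, -307.01) = 201.79° clockwise from north.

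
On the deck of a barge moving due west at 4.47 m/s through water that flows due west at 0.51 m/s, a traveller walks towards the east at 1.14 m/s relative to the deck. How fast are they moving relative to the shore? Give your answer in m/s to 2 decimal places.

3.84 m/s

In east/north components (m/s): traveller relative to barge = (1.140, 0.000); barge relative to water = (-4.470, 0.000); water relative to ground = (-0.510, 0.000).
Sum = (-3.840, 0.000) m/s.
Speed = |(-3.840, 0.000)| = 3.840 m/s.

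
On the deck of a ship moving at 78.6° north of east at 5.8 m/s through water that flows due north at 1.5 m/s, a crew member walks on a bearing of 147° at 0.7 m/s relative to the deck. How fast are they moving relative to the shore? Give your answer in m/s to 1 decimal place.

In east/north components (m/s): crew member relative to ship = (0.381, -0.587); ship relative to water = (1.146, 5.686); water relative to ground = (0.000, 1.500).
Sum = (1.528, 6.599) m/s.
Speed = |(1.528, 6.599)| = 6.773 m/s.

6.8 m/s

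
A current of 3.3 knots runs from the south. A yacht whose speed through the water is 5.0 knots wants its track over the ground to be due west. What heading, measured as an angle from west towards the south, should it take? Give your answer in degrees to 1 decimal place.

41.3°

The current pushes perpendicular to the desired track; the heading must have a component into the current equal to 3.3 knots: 5.0 sin θ = 3.3.
sin θ = 0.6600, so θ = 41.300°.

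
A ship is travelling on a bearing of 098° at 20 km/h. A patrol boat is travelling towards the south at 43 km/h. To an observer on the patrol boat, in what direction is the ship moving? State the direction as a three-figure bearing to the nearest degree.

Taking east as x and north as y: ship velocity = (19.805, -2.783) km/h; patrol boat velocity = (0.000, -43.000) km/h.
Velocity of ship relative to patrol boat = (19.805, -2.783) − (0.000, -43.000) = (19.805, 40.217) km/h.
Bearing = atan2(19.81, 40.22) = 26.22° clockwise from north.

026°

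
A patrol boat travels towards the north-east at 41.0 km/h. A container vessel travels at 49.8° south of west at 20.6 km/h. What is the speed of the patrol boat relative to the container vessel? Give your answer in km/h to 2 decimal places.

61.55 km/h

Taking east as x and north as y: patrol boat velocity = (28.991, 28.991) km/h; container vessel velocity = (-13.296, -15.734) km/h.
Velocity of patrol boat relative to container vessel = (28.991, 28.991) − (-13.296, -15.734) = (42.288, 44.726) km/h.
Magnitude = |(42.288, 44.726)| = 61.552 km/h.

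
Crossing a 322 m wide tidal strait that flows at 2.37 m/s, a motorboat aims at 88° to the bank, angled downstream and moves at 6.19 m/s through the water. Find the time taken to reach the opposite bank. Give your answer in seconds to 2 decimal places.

The component of the motorboat's velocity perpendicular to the bank is 6.19 × sin 88° = 6.186 m/s.
The flow acts along the bank and has no component across it.
Time = 322 / 6.186 = 52.051 s.

52.05 s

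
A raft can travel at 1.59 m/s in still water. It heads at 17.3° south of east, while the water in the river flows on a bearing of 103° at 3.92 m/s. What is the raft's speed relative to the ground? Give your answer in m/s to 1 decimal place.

5.5 m/s

Taking east as x and north as y: velocity relative to the water = (1.518, -0.473) m/s; the water relative to ground = (3.820, -0.882) m/s.
Velocity relative to ground = (1.518, -0.473) + (3.820, -0.882) = (5.338, -1.355) m/s.
Speed = |(5.338, -1.355)| = 5.507 m/s.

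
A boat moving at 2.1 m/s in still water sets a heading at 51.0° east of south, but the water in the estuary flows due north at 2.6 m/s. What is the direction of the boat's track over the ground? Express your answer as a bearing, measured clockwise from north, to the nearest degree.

052°

Taking east as x and north as y: velocity relative to the water = (1.632, -1.322) m/s; the water relative to ground = (0.000, 2.600) m/s.
Velocity relative to ground = (1.632, -1.322) + (0.000, 2.600) = (1.632, 1.278) m/s.
Bearing = atan2(1.63, 1.28) = 51.93° clockwise from north.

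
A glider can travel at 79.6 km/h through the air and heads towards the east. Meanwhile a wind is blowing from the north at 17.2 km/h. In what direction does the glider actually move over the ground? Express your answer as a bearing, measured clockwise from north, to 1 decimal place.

102.2°

Taking east as x and north as y: velocity relative to the air = (79.600, 0.000) km/h; the air relative to ground = (0.000, -17.200) km/h.
Velocity relative to ground = (79.600, 0.000) + (0.000, -17.200) = (79.600, -17.200) km/h.
Bearing = atan2(79.60, -17.20) = 102.19° clockwise from north.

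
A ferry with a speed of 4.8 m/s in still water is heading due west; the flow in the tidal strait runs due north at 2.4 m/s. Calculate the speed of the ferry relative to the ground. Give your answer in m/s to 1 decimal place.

5.4 m/s

Taking east as x and north as y: velocity relative to the water = (-4.800, 0.000) m/s; the water relative to ground = (0.000, 2.400) m/s.
Velocity relative to ground = (-4.800, 0.000) + (0.000, 2.400) = (-4.800, 2.400) m/s.
Speed = |(-4.800, 2.400)| = 5.367 m/s.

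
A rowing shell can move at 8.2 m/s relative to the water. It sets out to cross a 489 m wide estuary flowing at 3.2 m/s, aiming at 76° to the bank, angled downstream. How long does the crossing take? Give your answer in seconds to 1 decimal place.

The component of the rowing shell's velocity perpendicular to the bank is 8.2 × sin 76° = 7.956 m/s.
Only the cross-stream component determines the crossing time; the current contributes nothing perpendicular to the bank.
Time = 489 / 7.956 = 61.460 s.

61.5 s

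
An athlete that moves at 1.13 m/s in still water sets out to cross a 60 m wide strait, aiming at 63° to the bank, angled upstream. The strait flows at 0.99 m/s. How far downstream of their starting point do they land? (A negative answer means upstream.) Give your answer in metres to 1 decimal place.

Perpendicular speed = 1.007 m/s; crossing time = 60 / 1.007 = 59.593 s.
Net downstream speed = 0.477 m/s.
Drift = 0.477 × 59.593 = 28.425 m (downstream).

28.4 m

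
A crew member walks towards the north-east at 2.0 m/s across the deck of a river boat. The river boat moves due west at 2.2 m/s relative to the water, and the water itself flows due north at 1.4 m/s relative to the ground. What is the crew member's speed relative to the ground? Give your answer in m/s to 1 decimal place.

2.9 m/s

In east/north components (m/s): crew member relative to river boat = (1.414, 1.414); river boat relative to water = (-2.200, 0.000); water relative to ground = (0.000, 1.400).
Sum = (-0.786, 2.814) m/s.
Speed = |(-0.786, 2.814)| = 2.922 m/s.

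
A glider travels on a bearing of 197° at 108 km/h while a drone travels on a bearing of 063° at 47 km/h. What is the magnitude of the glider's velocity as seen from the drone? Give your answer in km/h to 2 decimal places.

144.66 km/h

Taking east as x and north as y: glider velocity = (-31.576, -103.281) km/h; drone velocity = (41.877, 21.338) km/h.
Velocity of glider relative to drone = (-31.576, -103.281) − (41.877, 21.338) = (-73.453, -124.618) km/h.
Magnitude = |(-73.453, -124.618)| = 144.655 km/h.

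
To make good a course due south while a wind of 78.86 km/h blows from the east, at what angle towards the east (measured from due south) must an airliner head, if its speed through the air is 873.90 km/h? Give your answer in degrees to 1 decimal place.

5.2°

The wind pushes perpendicular to the desired track; the heading must have a component into the wind equal to 78.86 km/h: 873.90 sin θ = 78.86.
sin θ = 0.0902, so θ = 5.177°.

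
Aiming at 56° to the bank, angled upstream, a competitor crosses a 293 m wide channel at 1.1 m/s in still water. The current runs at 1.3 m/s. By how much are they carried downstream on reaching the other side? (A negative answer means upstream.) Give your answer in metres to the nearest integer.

220 m

Perpendicular speed = 0.912 m/s; crossing time = 293 / 0.912 = 321.293 s.
Net downstream speed = 0.685 m/s.
Drift = 0.685 × 321.293 = 220.049 m (downstream).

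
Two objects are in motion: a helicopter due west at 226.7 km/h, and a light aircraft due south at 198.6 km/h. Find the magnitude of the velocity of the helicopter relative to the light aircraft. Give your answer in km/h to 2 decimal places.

301.39 km/h

Taking east as x and north as y: helicopter velocity = (-226.700, 0.000) km/h; light aircraft velocity = (0.000, -198.600) km/h.
Velocity of helicopter relative to light aircraft = (-226.700, 0.000) − (0.000, -198.600) = (-226.700, 198.600) km/h.
Magnitude = |(-226.700, 198.600)| = 301.388 km/h.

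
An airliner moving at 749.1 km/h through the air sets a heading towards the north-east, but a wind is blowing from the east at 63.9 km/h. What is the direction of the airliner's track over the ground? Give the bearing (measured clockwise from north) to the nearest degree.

Taking east as x and north as y: velocity relative to the air = (529.694, 529.694) km/h; the air relative to ground = (-63.900, 0.000) km/h.
Velocity relative to ground = (529.694, 529.694) + (-63.900, 0.000) = (465.794, 529.694) km/h.
Bearing = atan2(465.79, 529.69) = 41.33° clockwise from north.

041°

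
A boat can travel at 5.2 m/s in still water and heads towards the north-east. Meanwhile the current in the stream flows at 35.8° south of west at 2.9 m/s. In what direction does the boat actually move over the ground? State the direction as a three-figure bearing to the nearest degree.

Taking east as x and north as y: velocity relative to the water = (3.677, 3.677) m/s; the water relative to ground = (-2.352, -1.696) m/s.
Velocity relative to ground = (3.677, 3.677) + (-2.352, -1.696) = (1.325, 1.981) m/s.
Bearing = atan2(1.32, 1.98) = 33.78° clockwise from north.

034°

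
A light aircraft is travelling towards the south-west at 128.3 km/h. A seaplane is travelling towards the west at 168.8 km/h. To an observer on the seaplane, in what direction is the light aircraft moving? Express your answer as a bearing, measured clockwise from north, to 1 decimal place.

139.3°

Taking east as x and north as y: light aircraft velocity = (-90.722, -90.722) km/h; seaplane velocity = (-168.800, 0.000) km/h.
Velocity of light aircraft relative to seaplane = (-90.722, -90.722) − (-168.800, 0.000) = (78.078, -90.722) km/h.
Bearing = atan2(78.08, -90.72) = 139.28° clockwise from north.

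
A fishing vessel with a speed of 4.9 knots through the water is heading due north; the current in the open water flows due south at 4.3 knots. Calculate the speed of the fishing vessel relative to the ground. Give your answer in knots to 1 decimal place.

0.6 knots

Taking east as x and north as y: velocity relative to the water = (0.000, 4.900) knots; the water relative to ground = (0.000, -4.300) knots.
Velocity relative to ground = (0.000, 4.900) + (0.000, -4.300) = (0.000, 0.600) knots.
Speed = |(0.000, 0.600)| = 0.600 knots.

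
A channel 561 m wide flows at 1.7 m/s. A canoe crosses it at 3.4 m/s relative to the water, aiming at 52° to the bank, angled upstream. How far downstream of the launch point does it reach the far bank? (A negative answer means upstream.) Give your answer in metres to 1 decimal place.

Perpendicular speed = 2.679 m/s; crossing time = 561 / 2.679 = 209.388 s.
Net downstream speed = -0.393 m/s.
Drift = -0.393 × 209.388 = -82.342 m (upstream).

-82.3 m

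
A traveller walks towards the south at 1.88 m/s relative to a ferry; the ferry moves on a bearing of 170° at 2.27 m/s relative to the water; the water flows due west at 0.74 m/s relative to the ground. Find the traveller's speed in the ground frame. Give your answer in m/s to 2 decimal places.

4.13 m/s

In east/north components (m/s): traveller relative to ferry = (0.000, -1.880); ferry relative to water = (0.394, -2.236); water relative to ground = (-0.740, 0.000).
Sum = (-0.346, -4.116) m/s.
Speed = |(-0.346, -4.116)| = 4.130 m/s.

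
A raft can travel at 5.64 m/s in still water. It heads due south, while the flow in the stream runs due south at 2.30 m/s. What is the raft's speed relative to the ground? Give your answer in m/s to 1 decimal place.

7.9 m/s

Taking east as x and north as y: velocity relative to the water = (0.000, -5.640) m/s; the water relative to ground = (0.000, -2.300) m/s.
Velocity relative to ground = (0.000, -5.640) + (0.000, -2.300) = (0.000, -7.940) m/s.
Speed = |(0.000, -7.940)| = 7.940 m/s.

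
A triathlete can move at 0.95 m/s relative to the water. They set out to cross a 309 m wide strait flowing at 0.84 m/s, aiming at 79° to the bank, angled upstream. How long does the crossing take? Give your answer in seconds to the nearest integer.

The component of the triathlete's velocity perpendicular to the bank is 0.95 × sin 79° = 0.933 m/s.
The flow acts along the bank and has no component across it.
Time = 309 / 0.933 = 331.351 s.

331 s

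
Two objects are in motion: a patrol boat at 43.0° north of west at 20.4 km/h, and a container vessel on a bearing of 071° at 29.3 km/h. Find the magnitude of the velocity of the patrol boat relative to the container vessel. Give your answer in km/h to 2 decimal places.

42.85 km/h

Taking east as x and north as y: patrol boat velocity = (-14.920, 13.913) km/h; container vessel velocity = (27.704, 9.539) km/h.
Velocity of patrol boat relative to container vessel = (-14.920, 13.913) − (27.704, 9.539) = (-42.623, 4.374) km/h.
Magnitude = |(-42.623, 4.374)| = 42.847 km/h.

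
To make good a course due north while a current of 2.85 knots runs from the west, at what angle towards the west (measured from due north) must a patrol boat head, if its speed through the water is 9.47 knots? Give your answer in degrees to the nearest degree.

The current pushes perpendicular to the desired track; the heading must have a component into the current equal to 2.85 knots: 9.47 sin θ = 2.85.
sin θ = 0.3010, so θ = 17.515°.

18°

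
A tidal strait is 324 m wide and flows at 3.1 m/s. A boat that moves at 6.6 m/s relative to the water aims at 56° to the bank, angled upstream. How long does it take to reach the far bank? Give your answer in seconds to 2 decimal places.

59.21 s

The component of the boat's velocity perpendicular to the bank is 6.6 × sin 56° = 5.472 m/s.
The flow acts along the bank and has no component across it.
Time = 324 / 5.472 = 59.214 s.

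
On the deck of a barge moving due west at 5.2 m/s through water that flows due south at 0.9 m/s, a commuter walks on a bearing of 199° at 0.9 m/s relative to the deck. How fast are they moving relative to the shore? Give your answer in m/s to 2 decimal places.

In east/north components (m/s): commuter relative to barge = (-0.293, -0.851); barge relative to water = (-5.200, 0.000); water relative to ground = (0.000, -0.900).
Sum = (-5.493, -1.751) m/s.
Speed = |(-5.493, -1.751)| = 5.765 m/s.

5.77 m/s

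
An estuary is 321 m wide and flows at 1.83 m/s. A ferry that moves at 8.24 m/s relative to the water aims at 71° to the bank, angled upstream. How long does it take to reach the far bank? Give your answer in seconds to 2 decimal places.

41.20 s

The component of the ferry's velocity perpendicular to the bank is 8.24 × sin 71° = 7.791 m/s.
The flow acts along the bank and has no component across it.
Time = 321 / 7.791 = 41.201 s.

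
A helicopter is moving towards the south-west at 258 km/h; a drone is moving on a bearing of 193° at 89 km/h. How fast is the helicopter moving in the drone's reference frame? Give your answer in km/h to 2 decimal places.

188.52 km/h

Taking east as x and north as y: helicopter velocity = (-182.434, -182.434) km/h; drone velocity = (-20.021, -86.719) km/h.
Velocity of helicopter relative to drone = (-182.434, -182.434) − (-20.021, -86.719) = (-162.413, -95.715) km/h.
Magnitude = |(-162.413, -95.715)| = 188.519 km/h.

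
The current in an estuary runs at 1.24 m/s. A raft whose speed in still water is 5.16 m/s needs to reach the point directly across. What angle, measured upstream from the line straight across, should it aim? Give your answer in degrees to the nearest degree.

14°

To cancel the current, the upstream component of the raft's velocity must equal the flow: 5.16 sin θ = 1.24.
sin θ = 1.24 / 5.16 = 0.2403.
θ = arcsin(0.2403) = 13.905°.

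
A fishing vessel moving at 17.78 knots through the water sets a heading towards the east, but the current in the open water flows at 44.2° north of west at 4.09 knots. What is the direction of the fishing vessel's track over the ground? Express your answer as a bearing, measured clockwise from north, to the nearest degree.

079°

Taking east as x and north as y: velocity relative to the water = (17.780, 0.000) knots; the water relative to ground = (-2.932, 2.851) knots.
Velocity relative to ground = (17.780, 0.000) + (-2.932, 2.851) = (14.848, 2.851) knots.
Bearing = atan2(14.85, 2.85) = 79.13° clockwise from north.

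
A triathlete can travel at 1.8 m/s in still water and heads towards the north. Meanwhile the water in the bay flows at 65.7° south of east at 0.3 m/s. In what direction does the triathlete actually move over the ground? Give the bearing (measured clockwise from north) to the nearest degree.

005°

Taking east as x and north as y: velocity relative to the water = (0.000, 1.800) m/s; the water relative to ground = (0.123, -0.273) m/s.
Velocity relative to ground = (0.000, 1.800) + (0.123, -0.273) = (0.123, 1.527) m/s.
Bearing = atan2(0.12, 1.53) = 4.62° clockwise from north.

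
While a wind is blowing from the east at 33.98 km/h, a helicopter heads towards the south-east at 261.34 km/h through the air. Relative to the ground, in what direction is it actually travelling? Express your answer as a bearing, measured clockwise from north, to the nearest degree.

Taking east as x and north as y: velocity relative to the air = (184.795, -184.795) km/h; the air relative to ground = (-33.980, 0.000) km/h.
Velocity relative to ground = (184.795, -184.795) + (-33.980, 0.000) = (150.815, -184.795) km/h.
Bearing = atan2(150.82, -184.80) = 140.78° clockwise from north.

141°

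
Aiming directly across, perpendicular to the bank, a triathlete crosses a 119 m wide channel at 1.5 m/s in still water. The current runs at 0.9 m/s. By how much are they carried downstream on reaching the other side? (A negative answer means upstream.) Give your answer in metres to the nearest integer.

Perpendicular speed = 1.500 m/s; crossing time = 119 / 1.500 = 79.333 s.
Net downstream speed = 0.900 m/s.
Drift = 0.900 × 79.333 = 71.400 m (downstream).

71 m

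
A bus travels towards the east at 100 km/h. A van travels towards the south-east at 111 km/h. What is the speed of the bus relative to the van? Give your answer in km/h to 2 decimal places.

Taking east as x and north as y: bus velocity = (100.000, 0.000) km/h; van velocity = (78.489, -78.489) km/h.
Velocity of bus relative to van = (100.000, 0.000) − (78.489, -78.489) = (21.511, 78.489) km/h.
Magnitude = |(21.511, 78.489)| = 81.383 km/h.

81.38 km/h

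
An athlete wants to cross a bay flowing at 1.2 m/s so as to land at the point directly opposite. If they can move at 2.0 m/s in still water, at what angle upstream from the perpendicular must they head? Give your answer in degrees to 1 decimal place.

To cancel the current, the upstream component of the athlete's velocity must equal the flow: 2.0 sin θ = 1.2.
sin θ = 1.2 / 2.0 = 0.6000.
θ = arcsin(0.6000) = 36.870°.

36.9°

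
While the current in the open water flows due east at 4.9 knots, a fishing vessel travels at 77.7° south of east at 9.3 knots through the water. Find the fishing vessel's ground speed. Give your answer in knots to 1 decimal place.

11.4 knots

Taking east as x and north as y: velocity relative to the water = (1.981, -9.087) knots; the water relative to ground = (4.900, 0.000) knots.
Velocity relative to ground = (1.981, -9.087) + (4.900, 0.000) = (6.881, -9.087) knots.
Speed = |(6.881, -9.087)| = 11.398 knots.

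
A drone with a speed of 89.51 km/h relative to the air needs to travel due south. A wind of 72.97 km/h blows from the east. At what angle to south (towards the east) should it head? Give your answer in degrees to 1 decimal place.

The wind pushes perpendicular to the desired track; the heading must have a component into the wind equal to 72.97 km/h: 89.51 sin θ = 72.97.
sin θ = 0.8152, so θ = 54.609°.

54.6°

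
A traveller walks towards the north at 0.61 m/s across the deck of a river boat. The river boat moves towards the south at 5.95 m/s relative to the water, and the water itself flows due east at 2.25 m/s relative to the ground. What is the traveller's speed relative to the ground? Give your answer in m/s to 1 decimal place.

In east/north components (m/s): traveller relative to river boat = (0.000, 0.610); river boat relative to water = (0.000, -5.950); water relative to ground = (2.250, 0.000).
Sum = (2.250, -5.340) m/s.
Speed = |(2.250, -5.340)| = 5.795 m/s.

5.8 m/s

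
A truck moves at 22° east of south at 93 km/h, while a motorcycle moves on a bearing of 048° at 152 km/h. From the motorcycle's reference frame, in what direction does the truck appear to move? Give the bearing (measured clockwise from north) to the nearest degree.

203°

Taking east as x and north as y: truck velocity = (34.838, -86.228) km/h; motorcycle velocity = (112.958, 101.708) km/h.
Velocity of truck relative to motorcycle = (34.838, -86.228) − (112.958, 101.708) = (-78.120, -187.936) km/h.
Bearing = atan2(-78.12, -187.94) = 202.57° clockwise from north.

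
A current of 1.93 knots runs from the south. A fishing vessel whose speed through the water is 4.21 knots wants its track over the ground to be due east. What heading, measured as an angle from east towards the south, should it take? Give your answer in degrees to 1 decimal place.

27.3°

The current pushes perpendicular to the desired track; the heading must have a component into the current equal to 1.93 knots: 4.21 sin θ = 1.93.
sin θ = 0.4584, so θ = 27.286°.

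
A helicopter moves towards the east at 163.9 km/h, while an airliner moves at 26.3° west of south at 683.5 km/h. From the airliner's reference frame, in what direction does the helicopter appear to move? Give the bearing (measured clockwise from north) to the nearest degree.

Taking east as x and north as y: helicopter velocity = (163.900, 0.000) km/h; airliner velocity = (-302.839, -612.748) km/h.
Velocity of helicopter relative to airliner = (163.900, 0.000) − (-302.839, -612.748) = (466.739, 612.748) km/h.
Bearing = atan2(466.74, 612.75) = 37.30° clockwise from north.

037°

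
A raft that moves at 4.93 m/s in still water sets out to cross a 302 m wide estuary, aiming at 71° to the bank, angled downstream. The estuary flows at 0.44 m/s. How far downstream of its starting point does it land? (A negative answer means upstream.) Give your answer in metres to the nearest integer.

132 m

Perpendicular speed = 4.661 m/s; crossing time = 302 / 4.661 = 64.787 s.
Net downstream speed = 2.045 m/s.
Drift = 2.045 × 64.787 = 132.493 m (downstream).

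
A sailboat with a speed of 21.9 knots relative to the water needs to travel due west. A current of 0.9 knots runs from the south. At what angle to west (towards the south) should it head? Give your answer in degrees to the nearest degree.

2°

The current pushes perpendicular to the desired track; the heading must have a component into the current equal to 0.9 knots: 21.9 sin θ = 0.9.
sin θ = 0.0411, so θ = 2.355°.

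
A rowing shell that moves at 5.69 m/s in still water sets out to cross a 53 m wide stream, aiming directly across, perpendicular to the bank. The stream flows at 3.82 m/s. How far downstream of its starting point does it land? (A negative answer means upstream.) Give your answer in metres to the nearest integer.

36 m

Perpendicular speed = 5.690 m/s; crossing time = 53 / 5.690 = 9.315 s.
Net downstream speed = 3.820 m/s.
Drift = 3.820 × 9.315 = 35.582 m (downstream).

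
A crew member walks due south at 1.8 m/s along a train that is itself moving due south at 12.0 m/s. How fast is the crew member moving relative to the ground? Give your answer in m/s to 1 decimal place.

13.8 m/s

Taking east as x and north as y: train velocity = (0.000, -12.000) m/s; crew member velocity relative to train = (0.000, -1.800) m/s.
Velocity relative to ground = (0.000, -12.000) + (0.000, -1.800) = (0.000, -13.800) m/s.
Speed = |(0.000, -13.800)| = 13.800 m/s.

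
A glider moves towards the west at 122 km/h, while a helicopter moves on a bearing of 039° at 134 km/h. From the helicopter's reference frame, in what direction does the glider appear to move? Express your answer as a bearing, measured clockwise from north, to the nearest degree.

Taking east as x and north as y: glider velocity = (-122.000, 0.000) km/h; helicopter velocity = (84.329, 104.138) km/h.
Velocity of glider relative to helicopter = (-122.000, 0.000) − (84.329, 104.138) = (-206.329, -104.138) km/h.
Bearing = atan2(-206.33, -104.14) = 243.22° clockwise from north.

243°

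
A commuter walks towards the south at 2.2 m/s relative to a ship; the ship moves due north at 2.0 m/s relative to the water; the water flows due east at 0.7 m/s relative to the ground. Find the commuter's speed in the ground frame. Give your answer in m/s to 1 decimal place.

In east/north components (m/s): commuter relative to ship = (0.000, -2.200); ship relative to water = (0.000, 2.000); water relative to ground = (0.700, 0.000).
Sum = (0.700, -0.200) m/s.
Speed = |(0.700, -0.200)| = 0.728 m/s.

0.7 m/s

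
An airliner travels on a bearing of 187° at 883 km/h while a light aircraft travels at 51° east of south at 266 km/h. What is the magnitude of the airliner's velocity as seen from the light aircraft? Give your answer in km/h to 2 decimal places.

Taking east as x and north as y: airliner velocity = (-107.611, -876.418) km/h; light aircraft velocity = (206.721, -167.399) km/h.
Velocity of airliner relative to light aircraft = (-107.611, -876.418) − (206.721, -167.399) = (-314.331, -709.019) km/h.
Magnitude = |(-314.331, -709.019)| = 775.572 km/h.

775.57 km/h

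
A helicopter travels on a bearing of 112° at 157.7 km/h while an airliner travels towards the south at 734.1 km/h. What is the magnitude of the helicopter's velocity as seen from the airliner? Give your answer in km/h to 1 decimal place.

Taking east as x and north as y: helicopter velocity = (146.217, -59.075) km/h; airliner velocity = (0.000, -734.100) km/h.
Velocity of helicopter relative to airliner = (146.217, -59.075) − (0.000, -734.100) = (146.217, 675.025) km/h.
Magnitude = |(146.217, 675.025)| = 690.679 km/h.

690.7 km/h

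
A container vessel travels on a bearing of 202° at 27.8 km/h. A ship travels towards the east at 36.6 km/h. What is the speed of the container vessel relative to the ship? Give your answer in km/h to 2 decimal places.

Taking east as x and north as y: container vessel velocity = (-10.414, -25.776) km/h; ship velocity = (36.600, 0.000) km/h.
Velocity of container vessel relative to ship = (-10.414, -25.776) − (36.600, 0.000) = (-47.014, -25.776) km/h.
Magnitude = |(-47.014, -25.776)| = 53.616 km/h.

53.62 km/h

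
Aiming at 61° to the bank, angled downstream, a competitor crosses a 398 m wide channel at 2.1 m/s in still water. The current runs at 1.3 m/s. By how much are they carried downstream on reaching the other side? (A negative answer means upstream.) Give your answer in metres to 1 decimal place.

502.3 m

Perpendicular speed = 1.837 m/s; crossing time = 398 / 1.837 = 216.693 s.
Net downstream speed = 2.318 m/s.
Drift = 2.318 × 216.693 = 502.316 m (downstream).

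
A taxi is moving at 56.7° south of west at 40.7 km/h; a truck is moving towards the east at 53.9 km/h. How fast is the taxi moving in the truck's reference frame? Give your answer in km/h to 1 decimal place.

83.5 km/h

Taking east as x and north as y: taxi velocity = (-22.345, -34.017) km/h; truck velocity = (53.900, 0.000) km/h.
Velocity of taxi relative to truck = (-22.345, -34.017) − (53.900, 0.000) = (-76.245, -34.017) km/h.
Magnitude = |(-76.245, -34.017)| = 83.490 km/h.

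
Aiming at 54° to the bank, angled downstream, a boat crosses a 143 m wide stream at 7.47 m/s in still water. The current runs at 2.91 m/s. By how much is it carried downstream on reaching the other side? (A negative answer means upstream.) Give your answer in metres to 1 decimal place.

172.8 m

Perpendicular speed = 6.043 m/s; crossing time = 143 / 6.043 = 23.662 s.
Net downstream speed = 7.301 m/s.
Drift = 7.301 × 23.662 = 172.753 m (downstream).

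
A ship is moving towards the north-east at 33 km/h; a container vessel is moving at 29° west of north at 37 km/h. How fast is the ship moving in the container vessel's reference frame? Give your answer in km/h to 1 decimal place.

42.2 km/h

Taking east as x and north as y: ship velocity = (23.335, 23.335) km/h; container vessel velocity = (-17.938, 32.361) km/h.
Velocity of ship relative to container vessel = (23.335, 23.335) − (-17.938, 32.361) = (41.272, -9.026) km/h.
Magnitude = |(41.272, -9.026)| = 42.248 km/h.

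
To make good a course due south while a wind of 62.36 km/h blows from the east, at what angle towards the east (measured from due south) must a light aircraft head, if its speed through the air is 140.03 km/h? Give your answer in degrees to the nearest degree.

The wind pushes perpendicular to the desired track; the heading must have a component into the wind equal to 62.36 km/h: 140.03 sin θ = 62.36.
sin θ = 0.4453, so θ = 26.445°.

26°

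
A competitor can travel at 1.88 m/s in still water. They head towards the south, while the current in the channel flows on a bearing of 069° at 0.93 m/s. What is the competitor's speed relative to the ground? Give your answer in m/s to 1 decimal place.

Taking east as x and north as y: velocity relative to the water = (0.000, -1.880) m/s; the water relative to ground = (0.868, 0.333) m/s.
Velocity relative to ground = (0.000, -1.880) + (0.868, 0.333) = (0.868, -1.547) m/s.
Speed = |(0.868, -1.547)| = 1.774 m/s.

1.8 m/s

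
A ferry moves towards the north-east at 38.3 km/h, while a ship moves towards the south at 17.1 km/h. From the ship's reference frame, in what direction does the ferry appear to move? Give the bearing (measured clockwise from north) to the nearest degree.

032°

Taking east as x and north as y: ferry velocity = (27.082, 27.082) km/h; ship velocity = (0.000, -17.100) km/h.
Velocity of ferry relative to ship = (27.082, 27.082) − (0.000, -17.100) = (27.082, 44.182) km/h.
Bearing = atan2(27.08, 44.18) = 31.51° clockwise from north.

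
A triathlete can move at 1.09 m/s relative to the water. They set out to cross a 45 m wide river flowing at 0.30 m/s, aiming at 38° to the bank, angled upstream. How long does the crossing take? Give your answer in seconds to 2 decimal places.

The component of the triathlete's velocity perpendicular to the bank is 1.09 × sin 38° = 0.671 m/s.
Only the cross-stream component determines the crossing time; the current contributes nothing perpendicular to the bank.
Time = 45 / 0.671 = 67.057 s.

67.06 s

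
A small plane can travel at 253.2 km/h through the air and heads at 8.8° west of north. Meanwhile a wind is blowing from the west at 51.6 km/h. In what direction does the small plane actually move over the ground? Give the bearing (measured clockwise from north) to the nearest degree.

Taking east as x and north as y: velocity relative to the air = (-38.736, 250.219) km/h; the air relative to ground = (51.600, 0.000) km/h.
Velocity relative to ground = (-38.736, 250.219) + (51.600, 0.000) = (12.864, 250.219) km/h.
Bearing = atan2(12.86, 250.22) = 2.94° clockwise from north.

003°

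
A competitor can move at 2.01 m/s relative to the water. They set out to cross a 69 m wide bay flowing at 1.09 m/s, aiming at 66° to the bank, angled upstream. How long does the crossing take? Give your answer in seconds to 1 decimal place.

The component of the competitor's velocity perpendicular to the bank is 2.01 × sin 66° = 1.836 m/s.
Only the cross-stream component determines the crossing time; the current contributes nothing perpendicular to the bank.
Time = 69 / 1.836 = 37.577 s.

37.6 s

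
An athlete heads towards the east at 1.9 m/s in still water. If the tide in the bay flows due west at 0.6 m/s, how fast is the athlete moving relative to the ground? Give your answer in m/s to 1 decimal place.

1.3 m/s

Taking east as x and north as y: velocity relative to the water = (1.900, 0.000) m/s; the water relative to ground = (-0.600, 0.000) m/s.
Velocity relative to ground = (1.900, 0.000) + (-0.600, 0.000) = (1.300, 0.000) m/s.
Speed = |(1.300, 0.000)| = 1.300 m/s.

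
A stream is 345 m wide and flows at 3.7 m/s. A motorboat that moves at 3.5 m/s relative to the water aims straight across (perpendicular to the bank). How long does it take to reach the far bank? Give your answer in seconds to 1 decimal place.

The component of the motorboat's velocity perpendicular to the bank is 3.5 m/s.
The flow acts along the bank and has no component across it.
Time = 345 / 3.500 = 98.571 s.

98.6 s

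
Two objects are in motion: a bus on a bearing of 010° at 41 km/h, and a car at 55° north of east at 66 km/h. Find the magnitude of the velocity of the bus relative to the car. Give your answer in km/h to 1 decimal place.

33.6 km/h

Taking east as x and north as y: bus velocity = (7.120, 40.377) km/h; car velocity = (37.856, 54.064) km/h.
Velocity of bus relative to car = (7.120, 40.377) − (37.856, 54.064) = (-30.736, -13.687) km/h.
Magnitude = |(-30.736, -13.687)| = 33.646 km/h.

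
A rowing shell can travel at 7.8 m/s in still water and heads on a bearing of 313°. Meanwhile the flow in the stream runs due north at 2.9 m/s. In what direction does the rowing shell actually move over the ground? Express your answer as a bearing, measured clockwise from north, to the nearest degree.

Taking east as x and north as y: velocity relative to the water = (-5.705, 5.320) m/s; the water relative to ground = (0.000, 2.900) m/s.
Velocity relative to ground = (-5.705, 5.320) + (0.000, 2.900) = (-5.705, 8.220) m/s.
Bearing = atan2(-5.70, 8.22) = 325.24° clockwise from north.

325°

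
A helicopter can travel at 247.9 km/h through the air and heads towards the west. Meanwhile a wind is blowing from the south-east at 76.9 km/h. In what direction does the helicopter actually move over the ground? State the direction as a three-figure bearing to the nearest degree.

Taking east as x and north as y: velocity relative to the air = (-247.900, 0.000) km/h; the air relative to ground = (-54.377, 54.377) km/h.
Velocity relative to ground = (-247.900, 0.000) + (-54.377, 54.377) = (-302.277, 54.377) km/h.
Bearing = atan2(-302.28, 54.38) = 280.20° clockwise from north.

280°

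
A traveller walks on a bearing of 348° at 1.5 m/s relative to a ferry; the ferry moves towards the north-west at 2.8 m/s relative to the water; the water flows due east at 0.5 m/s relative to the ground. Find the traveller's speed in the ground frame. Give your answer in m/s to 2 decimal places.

In east/north components (m/s): traveller relative to ferry = (-0.312, 1.467); ferry relative to water = (-1.980, 1.980); water relative to ground = (0.500, 0.000).
Sum = (-1.792, 3.447) m/s.
Speed = |(-1.792, 3.447)| = 3.885 m/s.

3.88 m/s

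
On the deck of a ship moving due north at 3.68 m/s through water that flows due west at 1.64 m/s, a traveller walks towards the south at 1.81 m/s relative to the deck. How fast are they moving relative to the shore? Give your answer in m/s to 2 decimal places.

2.49 m/s

In east/north components (m/s): traveller relative to ship = (0.000, -1.810); ship relative to water = (0.000, 3.680); water relative to ground = (-1.640, 0.000).
Sum = (-1.640, 1.870) m/s.
Speed = |(-1.640, 1.870)| = 2.487 m/s.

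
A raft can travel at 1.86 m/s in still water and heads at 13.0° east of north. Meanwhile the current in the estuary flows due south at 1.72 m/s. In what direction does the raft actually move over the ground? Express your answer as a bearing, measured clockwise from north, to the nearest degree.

Taking east as x and north as y: velocity relative to the water = (0.418, 1.812) m/s; the water relative to ground = (0.000, -1.720) m/s.
Velocity relative to ground = (0.418, 1.812) + (0.000, -1.720) = (0.418, 0.092) m/s.
Bearing = atan2(0.42, 0.09) = 77.56° clockwise from north.

078°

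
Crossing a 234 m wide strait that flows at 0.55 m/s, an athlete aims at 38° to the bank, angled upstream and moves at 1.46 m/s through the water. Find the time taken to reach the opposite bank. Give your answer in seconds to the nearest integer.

260 s

The component of the athlete's velocity perpendicular to the bank is 1.46 × sin 38° = 0.899 m/s.
The flow acts along the bank and has no component across it.
Time = 234 / 0.899 = 260.328 s.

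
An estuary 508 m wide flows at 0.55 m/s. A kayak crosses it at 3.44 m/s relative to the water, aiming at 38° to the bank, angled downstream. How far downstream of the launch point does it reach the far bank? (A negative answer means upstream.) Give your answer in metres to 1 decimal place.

782.1 m

Perpendicular speed = 2.118 m/s; crossing time = 508 / 2.118 = 239.863 s.
Net downstream speed = 3.261 m/s.
Drift = 3.261 × 239.863 = 782.135 m (downstream).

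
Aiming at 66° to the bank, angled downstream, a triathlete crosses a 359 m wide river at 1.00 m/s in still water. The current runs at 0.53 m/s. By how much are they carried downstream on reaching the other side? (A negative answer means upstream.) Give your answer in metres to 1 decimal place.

Perpendicular speed = 0.914 m/s; crossing time = 359 / 0.914 = 392.974 s.
Net downstream speed = 0.937 m/s.
Drift = 0.937 × 392.974 = 368.114 m (downstream).

368.1 m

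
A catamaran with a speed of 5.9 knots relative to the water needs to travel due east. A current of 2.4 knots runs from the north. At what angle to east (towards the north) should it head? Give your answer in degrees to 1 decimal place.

The current pushes perpendicular to the desired track; the heading must have a component into the current equal to 2.4 knots: 5.9 sin θ = 2.4.
sin θ = 0.4068, so θ = 24.003°.

24.0°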